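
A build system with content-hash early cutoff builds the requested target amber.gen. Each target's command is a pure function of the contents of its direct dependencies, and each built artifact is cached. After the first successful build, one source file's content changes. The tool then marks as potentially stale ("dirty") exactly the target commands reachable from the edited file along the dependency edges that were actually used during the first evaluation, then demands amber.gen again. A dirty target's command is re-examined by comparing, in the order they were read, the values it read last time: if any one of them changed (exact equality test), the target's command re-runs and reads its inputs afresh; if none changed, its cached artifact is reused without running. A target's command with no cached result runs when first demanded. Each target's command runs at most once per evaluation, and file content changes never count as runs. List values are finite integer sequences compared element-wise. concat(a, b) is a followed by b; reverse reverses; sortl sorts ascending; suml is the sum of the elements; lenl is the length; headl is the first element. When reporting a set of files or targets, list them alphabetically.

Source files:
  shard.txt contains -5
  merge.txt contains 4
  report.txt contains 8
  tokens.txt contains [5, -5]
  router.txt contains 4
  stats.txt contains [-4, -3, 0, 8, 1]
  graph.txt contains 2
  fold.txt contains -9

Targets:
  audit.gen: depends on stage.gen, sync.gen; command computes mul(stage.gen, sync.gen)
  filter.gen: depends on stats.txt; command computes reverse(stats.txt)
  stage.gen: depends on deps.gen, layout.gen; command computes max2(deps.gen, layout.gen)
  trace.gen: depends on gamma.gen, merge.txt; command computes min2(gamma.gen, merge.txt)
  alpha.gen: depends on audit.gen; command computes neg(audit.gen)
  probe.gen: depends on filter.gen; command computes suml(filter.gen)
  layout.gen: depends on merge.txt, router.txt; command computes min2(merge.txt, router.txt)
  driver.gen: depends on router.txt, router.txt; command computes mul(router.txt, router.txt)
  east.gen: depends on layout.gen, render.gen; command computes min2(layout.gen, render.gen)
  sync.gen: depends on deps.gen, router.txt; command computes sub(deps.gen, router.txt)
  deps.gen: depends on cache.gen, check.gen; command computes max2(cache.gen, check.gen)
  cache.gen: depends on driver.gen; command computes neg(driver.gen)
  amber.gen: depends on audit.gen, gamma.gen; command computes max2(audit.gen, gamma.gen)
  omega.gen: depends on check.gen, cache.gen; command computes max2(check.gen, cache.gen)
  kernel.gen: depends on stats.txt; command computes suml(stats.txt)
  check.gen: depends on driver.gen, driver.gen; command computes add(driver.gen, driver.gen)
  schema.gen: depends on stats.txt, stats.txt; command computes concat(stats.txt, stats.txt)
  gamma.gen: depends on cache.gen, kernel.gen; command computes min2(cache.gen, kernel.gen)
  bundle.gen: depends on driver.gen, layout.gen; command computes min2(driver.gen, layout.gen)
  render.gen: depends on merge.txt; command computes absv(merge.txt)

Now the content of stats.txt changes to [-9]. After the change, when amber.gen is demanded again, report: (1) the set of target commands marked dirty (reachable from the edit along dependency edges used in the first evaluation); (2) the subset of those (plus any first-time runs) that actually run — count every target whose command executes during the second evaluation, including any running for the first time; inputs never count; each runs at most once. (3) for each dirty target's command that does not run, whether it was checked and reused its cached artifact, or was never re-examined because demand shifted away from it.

Marked dirty: amber.gen, gamma.gen, kernel.gen.
Target commands that run: gamma.gen, kernel.gen — 2 in total.
Checked but reused from cache: amber.gen.
Key observation: the change is absorbed at gamma.gen — it re-runs but produces the same value, and the output's value is unchanged.

First evaluation (everything demanded from the output):
  driver.gen = mul(4, 4) = 16
  cache.gen = neg(16) = -16
  check.gen = add(16, 16) = 32
  deps.gen = max2(-16, 32) = 32
  kernel.gen = suml([-4, -3, 0, 8, 1]) = 2
  gamma.gen = min2(-16, 2) = -16
  layout.gen = min2(4, 4) = 4
  stage.gen = max2(32, 4) = 32
  sync.gen = sub(32, 4) = 28
  audit.gen = mul(32, 28) = 896
  amber.gen = max2(896, -16) = 896

Propagation after the edit:
  kernel.gen: runs — stats.txt [-4, -3, 0, 8, 1]->[-9]; result -9.
  gamma.gen: runs — kernel.gen 2->-9; result -16 (same value as before).
  amber.gen: checked — values it read are unchanged (audit.gen unchanged, gamma.gen unchanged); reused cached 896 without running.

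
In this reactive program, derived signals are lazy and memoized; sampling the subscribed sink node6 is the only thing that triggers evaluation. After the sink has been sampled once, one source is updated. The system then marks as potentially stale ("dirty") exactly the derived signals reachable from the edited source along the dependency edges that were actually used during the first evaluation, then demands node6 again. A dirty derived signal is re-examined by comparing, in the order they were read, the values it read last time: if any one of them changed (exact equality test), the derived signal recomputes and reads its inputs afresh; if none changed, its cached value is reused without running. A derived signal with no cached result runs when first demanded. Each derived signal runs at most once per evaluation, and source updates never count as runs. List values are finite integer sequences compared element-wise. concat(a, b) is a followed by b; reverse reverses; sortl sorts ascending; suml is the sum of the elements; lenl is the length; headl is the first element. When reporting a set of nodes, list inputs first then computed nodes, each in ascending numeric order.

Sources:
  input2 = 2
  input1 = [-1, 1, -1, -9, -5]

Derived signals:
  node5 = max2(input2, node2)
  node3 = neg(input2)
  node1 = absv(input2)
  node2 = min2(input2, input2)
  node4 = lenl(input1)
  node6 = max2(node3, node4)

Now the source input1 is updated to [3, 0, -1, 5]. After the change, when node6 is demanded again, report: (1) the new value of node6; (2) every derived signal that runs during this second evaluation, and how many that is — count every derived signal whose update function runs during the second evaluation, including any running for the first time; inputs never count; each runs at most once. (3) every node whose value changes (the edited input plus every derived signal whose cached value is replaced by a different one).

Demanding node6 again yields 4.
2 derived signals run: node4, node6.
The nodes whose values change: input1, node4, node6.

First demand of the output computes:
  node3 = neg(2) = -2
  node4 = lenl([-1, 1, -1, -9, -5]) = 5
  node6 = max2(-2, 5) = 5

After the edit, cleaning proceeds:
  node4: a read changed (input1 [-1, 1, -1, -9, -5]->[3, 0, -1, 5]) — executes, giving 4.
  node6: a read changed (node4 5->4) — executes, giving 4.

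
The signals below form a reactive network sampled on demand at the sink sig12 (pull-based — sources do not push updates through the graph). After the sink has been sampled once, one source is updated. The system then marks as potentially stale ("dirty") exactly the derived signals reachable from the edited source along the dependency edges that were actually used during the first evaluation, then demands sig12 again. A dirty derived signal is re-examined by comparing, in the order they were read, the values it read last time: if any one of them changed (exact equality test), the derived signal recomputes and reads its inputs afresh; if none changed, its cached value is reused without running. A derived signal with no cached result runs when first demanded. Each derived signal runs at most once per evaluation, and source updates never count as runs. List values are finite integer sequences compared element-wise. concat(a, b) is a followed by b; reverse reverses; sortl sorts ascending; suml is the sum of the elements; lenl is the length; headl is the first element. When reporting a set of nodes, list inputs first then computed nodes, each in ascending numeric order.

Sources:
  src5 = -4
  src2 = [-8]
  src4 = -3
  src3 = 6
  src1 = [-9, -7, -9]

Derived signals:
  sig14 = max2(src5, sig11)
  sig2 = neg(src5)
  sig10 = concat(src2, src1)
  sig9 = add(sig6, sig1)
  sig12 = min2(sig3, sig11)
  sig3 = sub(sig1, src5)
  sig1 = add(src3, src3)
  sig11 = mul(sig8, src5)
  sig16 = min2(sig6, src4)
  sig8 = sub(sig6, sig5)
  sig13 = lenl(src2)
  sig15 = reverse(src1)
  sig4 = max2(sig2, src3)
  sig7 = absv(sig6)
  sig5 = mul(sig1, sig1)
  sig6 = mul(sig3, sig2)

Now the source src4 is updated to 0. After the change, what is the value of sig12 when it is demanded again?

Initial pass — values computed on the first demand:
  sig1 = add(6, 6) = 12
  sig2 = neg(-4) = 4
  sig3 = sub(12, -4) = 16
  sig5 = mul(12, 12) = 144
  sig6 = mul(16, 4) = 64
  sig8 = sub(64, 144) = -80
  sig11 = mul(-80, -4) = 320
  sig12 = min2(16, 320) = 16

Second demand — change propagation:
  no demanded computation ever read src4, so the edit dirties nothing and nothing runs.

The important point: nothing the output needs ever reads src4, so the edit is invisible to it.

sig12 now evaluates to 16.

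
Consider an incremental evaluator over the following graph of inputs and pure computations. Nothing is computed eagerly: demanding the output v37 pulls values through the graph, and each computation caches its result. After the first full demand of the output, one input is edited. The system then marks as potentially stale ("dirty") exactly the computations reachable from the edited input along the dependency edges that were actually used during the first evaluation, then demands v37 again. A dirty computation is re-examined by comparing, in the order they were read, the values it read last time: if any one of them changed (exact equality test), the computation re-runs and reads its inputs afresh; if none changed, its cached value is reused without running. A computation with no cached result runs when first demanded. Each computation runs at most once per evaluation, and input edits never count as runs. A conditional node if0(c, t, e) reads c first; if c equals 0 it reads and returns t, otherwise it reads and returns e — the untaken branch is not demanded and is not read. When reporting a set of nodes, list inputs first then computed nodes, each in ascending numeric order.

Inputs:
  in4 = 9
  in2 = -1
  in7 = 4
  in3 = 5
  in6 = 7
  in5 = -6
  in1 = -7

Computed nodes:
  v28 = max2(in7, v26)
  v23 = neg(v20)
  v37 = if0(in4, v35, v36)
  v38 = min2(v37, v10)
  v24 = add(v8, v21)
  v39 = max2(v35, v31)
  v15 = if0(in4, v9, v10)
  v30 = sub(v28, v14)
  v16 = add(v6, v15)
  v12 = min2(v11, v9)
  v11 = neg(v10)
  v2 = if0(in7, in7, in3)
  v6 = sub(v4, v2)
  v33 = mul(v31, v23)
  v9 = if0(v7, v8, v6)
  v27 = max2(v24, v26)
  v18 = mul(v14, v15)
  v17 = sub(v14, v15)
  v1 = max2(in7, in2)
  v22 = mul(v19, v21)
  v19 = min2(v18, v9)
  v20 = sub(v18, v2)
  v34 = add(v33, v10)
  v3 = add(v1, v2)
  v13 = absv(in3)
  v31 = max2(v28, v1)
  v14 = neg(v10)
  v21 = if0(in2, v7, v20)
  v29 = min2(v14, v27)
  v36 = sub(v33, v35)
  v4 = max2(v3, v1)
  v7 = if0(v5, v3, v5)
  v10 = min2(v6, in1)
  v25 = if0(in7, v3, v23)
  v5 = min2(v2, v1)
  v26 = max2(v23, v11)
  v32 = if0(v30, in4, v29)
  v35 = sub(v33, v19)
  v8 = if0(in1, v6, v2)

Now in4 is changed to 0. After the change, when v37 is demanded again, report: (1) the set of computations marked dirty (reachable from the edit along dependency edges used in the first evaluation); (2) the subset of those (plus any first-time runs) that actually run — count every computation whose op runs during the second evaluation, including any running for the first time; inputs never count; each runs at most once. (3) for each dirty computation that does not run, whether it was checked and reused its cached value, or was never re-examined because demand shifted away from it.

Initial pass — values computed on the first demand:
  v1 = max2(4, -1) = 4
  v2 = if0(in7=4 -> else branch in3) = 5
  v3 = add(4, 5) = 9
  v4 = max2(9, 4) = 9
  v5 = min2(5, 4) = 4
  v6 = sub(9, 5) = 4
  v7 = if0(v5=4 -> else branch v5) = 4
  v9 = if0(v7=4 -> else branch v6) = 4
  v10 = min2(4, -7) = -7
  v11 = neg(-7) = 7
  v14 = neg(-7) = 7
  v15 = if0(in4=9 -> else branch v10) = -7
  v18 = mul(7, -7) = -49
  v19 = min2(-49, 4) = -49
  v20 = sub(-49, 5) = -54
  v23 = neg(-54) = 54
  v26 = max2(54, 7) = 54
  v28 = max2(4, 54) = 54
  v31 = max2(54, 4) = 54
  v33 = mul(54, 54) = 2916
  v35 = sub(2916, -49) = 2965
  v36 = sub(2916, 2965) = -49
  v37 = if0(in4=9 -> else branch v36) = -49

Second demand — change propagation:
  v15: re-runs because in4 9->0; new result 4.
  v18: re-runs because v15 -7->4; new result 28.
  v19: re-runs because v18 -49->28; new result 4.
  v20: re-runs because v18 -49->28; new result 23.
  v23: re-runs because v20 -54->23; new result -23.
  v26: re-runs because v23 54->-23; new result 7.
  v28: re-runs because v26 54->7; new result 7.
  v31: re-runs because v28 54->7; new result 7.
  v33: re-runs because v31 54->7; v23 54->-23; new result -161.
  v35: re-runs because v33 2916->-161; v19 -49->4; new result -165.
  v36: dirty yet unreached — the second evaluation never asks for it.
  v37: re-runs because in4 9->0; new result -165.

The important point: the flipped condition redirects demand; v36 is left stale, never re-checked.

Dirty set: v15, v18, v19, v20, v23, v26, v28, v31, v33, v35, v36, v37.
Run set: v15, v18, v19, v20, v23, v26, v28, v31, v33, v35, v37 (11 run).
Left stale — demand moved off them: v36.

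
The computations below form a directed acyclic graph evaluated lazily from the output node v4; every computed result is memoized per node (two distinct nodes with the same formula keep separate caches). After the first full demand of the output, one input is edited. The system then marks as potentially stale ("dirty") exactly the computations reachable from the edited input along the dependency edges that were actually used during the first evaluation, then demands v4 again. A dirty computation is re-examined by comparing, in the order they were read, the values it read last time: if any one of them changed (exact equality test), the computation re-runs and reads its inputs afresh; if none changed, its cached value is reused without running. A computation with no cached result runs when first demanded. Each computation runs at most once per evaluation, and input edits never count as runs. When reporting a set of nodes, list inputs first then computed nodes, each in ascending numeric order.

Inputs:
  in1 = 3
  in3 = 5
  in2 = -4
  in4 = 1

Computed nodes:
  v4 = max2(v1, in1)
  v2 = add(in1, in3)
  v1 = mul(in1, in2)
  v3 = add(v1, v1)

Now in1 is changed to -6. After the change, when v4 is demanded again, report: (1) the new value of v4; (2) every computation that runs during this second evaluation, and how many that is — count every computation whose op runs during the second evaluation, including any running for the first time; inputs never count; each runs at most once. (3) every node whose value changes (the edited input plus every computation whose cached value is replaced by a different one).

Demanding v4 again yields 24.
2 computations run: v1, v4.
The nodes whose values change: in1, v1, v4.

First demand of the output computes:
  v1 = mul(3, -4) = -12
  v4 = max2(-12, 3) = 3

After the edit, cleaning proceeds:
  v1: a read changed (in1 3->-6) — executes, giving 24.
  v4: a read changed (v1 -12->24; in1 3->-6) — executes, giving 24.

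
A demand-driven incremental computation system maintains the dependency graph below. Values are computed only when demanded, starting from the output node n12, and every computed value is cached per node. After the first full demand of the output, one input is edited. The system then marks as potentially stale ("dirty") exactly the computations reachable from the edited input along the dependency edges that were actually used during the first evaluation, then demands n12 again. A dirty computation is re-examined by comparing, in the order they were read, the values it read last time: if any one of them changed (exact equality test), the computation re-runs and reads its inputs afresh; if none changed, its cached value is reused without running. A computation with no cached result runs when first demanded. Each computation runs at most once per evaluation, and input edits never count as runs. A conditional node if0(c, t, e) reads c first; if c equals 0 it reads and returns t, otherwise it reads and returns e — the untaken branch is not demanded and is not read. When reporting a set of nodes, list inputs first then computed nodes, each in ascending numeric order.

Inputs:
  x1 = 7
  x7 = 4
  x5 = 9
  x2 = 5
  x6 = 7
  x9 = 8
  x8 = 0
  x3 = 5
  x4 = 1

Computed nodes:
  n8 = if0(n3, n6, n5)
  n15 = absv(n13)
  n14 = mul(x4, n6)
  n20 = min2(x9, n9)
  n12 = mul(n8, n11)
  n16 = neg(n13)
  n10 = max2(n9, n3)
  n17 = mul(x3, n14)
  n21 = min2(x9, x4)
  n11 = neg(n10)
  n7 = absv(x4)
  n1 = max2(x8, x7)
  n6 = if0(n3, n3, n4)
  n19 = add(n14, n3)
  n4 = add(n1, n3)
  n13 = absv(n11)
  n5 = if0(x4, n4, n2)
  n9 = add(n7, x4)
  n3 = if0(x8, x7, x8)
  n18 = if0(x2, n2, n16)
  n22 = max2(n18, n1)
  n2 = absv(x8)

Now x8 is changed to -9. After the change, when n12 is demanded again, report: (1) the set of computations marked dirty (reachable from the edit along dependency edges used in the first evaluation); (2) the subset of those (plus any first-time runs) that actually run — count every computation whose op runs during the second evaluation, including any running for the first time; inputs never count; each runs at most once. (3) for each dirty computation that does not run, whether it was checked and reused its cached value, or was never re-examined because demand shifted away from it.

First evaluation (everything demanded from the output):
  n2 = absv(0) = 0
  n3 = if0(x8=0 -> then branch x7) = 4
  n5 = if0(x4=1 -> else branch n2) = 0
  n7 = absv(1) = 1
  n8 = if0(n3=4 -> else branch n5) = 0
  n9 = add(1, 1) = 2
  n10 = max2(2, 4) = 4
  n11 = neg(4) = -4
  n12 = mul(0, -4) = 0

Propagation after the edit:
  n2: runs — x8 0->-9; result 9.
  n3: runs — x8 0->-9; result -9.
  n5: runs — n2 0->9; result 9.
  n8: runs — n3 4->-9; n5 0->9; result 9.
  n10: runs — n3 4->-9; result 2.
  n11: runs — n10 4->2; result -2.
  n12: runs — n8 0->9; n11 -4->-2; result -18.

Marked dirty: n2, n3, n5, n8, n10, n11, n12.
Computations that run: n2, n3, n5, n8, n10, n11, n12 — 7 in total.
Every dirty computation ran.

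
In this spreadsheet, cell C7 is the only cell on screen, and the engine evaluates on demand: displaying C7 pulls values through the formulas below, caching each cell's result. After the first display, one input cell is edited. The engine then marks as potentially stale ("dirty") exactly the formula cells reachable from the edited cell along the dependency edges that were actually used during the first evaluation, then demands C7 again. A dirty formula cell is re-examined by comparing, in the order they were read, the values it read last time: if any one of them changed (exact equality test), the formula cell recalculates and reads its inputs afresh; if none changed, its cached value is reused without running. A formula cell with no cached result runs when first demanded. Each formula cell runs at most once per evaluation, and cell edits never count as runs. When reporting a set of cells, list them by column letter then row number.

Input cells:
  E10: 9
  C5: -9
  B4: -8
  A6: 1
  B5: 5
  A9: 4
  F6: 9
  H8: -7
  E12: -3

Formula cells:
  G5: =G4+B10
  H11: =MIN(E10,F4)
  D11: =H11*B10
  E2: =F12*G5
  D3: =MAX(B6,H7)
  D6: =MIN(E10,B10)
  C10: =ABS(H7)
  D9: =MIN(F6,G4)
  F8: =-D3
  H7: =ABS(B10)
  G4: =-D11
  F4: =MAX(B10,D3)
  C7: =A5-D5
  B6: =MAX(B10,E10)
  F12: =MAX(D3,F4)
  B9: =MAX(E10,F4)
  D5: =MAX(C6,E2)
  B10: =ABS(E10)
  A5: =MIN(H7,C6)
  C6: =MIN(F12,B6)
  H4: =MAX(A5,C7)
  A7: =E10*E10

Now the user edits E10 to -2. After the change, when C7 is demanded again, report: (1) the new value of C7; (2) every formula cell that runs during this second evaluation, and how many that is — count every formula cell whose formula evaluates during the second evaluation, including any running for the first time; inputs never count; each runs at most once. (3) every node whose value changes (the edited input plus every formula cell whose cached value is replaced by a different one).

C7 now evaluates to -10.
Run set: A5, B6, B10, C6, C7, D3, D5, D11, E2, F4, F12, G4, G5, H7, H11 (15 run).
Changed values: A5, B6, B10, C6, C7, D3, D5, D11, E2, E10, F4, F12, G4, G5, H7, H11.

Initial pass — values computed on the first demand:
  B10 = ABS(9) = 9
  B6 = MAX(9, 9) = 9
  H7 = ABS(9) = 9
  D3 = MAX(9, 9) = 9
  F4 = MAX(9, 9) = 9
  F12 = MAX(9, 9) = 9
  C6 = MIN(9, 9) = 9
  A5 = MIN(9, 9) = 9
  H11 = MIN(9, 9) = 9
  D11 = 9 * 9 = 81
  G4 = -(81) = -81
  G5 = -81 + 9 = -72
  E2 = 9 * -72 = -648
  D5 = MAX(9, -648) = 9
  C7 = 9 - 9 = 0

Second demand — change propagation:
  B10: re-runs because E10 9->-2; new result 2.
  B6: re-runs because B10 9->2; E10 9->-2; new result 2.
  H7: re-runs because B10 9->2; new result 2.
  D3: re-runs because B6 9->2; H7 9->2; new result 2.
  F4: re-runs because B10 9->2; D3 9->2; new result 2.
  F12: re-runs because D3 9->2; F4 9->2; new result 2.
  C6: re-runs because F12 9->2; B6 9->2; new result 2.
  A5: re-runs because H7 9->2; C6 9->2; new result 2.
  H11: re-runs because E10 9->-2; F4 9->2; new result -2.
  D11: re-runs because H11 9->-2; B10 9->2; new result -4.
  G4: re-runs because D11 81->-4; new result 4.
  G5: re-runs because G4 -81->4; B10 9->2; new result 6.
  E2: re-runs because F12 9->2; G5 -72->6; new result 12.
  D5: re-runs because C6 9->2; E2 -648->12; new result 12.
  C7: re-runs because A5 9->2; D5 9->12; new result -10.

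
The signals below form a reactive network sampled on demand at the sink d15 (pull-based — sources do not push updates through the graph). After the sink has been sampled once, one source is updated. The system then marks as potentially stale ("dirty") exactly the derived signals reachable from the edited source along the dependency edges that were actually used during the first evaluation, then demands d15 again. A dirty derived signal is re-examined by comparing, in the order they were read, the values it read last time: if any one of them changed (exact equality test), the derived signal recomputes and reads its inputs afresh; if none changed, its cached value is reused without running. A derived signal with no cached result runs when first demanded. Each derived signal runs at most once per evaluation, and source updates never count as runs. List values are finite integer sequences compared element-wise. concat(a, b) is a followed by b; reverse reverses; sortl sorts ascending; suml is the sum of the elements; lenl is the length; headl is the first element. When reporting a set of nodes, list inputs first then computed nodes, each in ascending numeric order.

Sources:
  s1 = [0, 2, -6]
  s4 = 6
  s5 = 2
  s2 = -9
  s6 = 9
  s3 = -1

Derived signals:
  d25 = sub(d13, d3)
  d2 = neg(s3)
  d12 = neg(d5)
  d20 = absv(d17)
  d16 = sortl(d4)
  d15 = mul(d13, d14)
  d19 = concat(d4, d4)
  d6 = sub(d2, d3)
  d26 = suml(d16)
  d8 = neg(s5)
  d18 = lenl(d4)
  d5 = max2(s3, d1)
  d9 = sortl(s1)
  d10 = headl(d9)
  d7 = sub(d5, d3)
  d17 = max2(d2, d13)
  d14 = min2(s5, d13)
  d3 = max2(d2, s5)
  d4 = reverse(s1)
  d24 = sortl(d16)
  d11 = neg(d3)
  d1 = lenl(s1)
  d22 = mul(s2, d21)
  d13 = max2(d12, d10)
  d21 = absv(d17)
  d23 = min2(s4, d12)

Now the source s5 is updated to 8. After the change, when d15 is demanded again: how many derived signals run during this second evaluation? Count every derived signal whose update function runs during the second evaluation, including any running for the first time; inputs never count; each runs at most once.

Run set: d14 (1 run).
The important point: d14 recomputes to an identical value, and the output ends up unchanged.

Initial pass — values computed on the first demand:
  d1 = lenl([0, 2, -6]) = 3
  d5 = max2(-1, 3) = 3
  d9 = sortl([0, 2, -6]) = [-6, 0, 2]
  d10 = headl([-6, 0, 2]) = -6
  d12 = neg(3) = -3
  d13 = max2(-3, -6) = -3
  d14 = min2(2, -3) = -3
  d15 = mul(-3, -3) = 9

Second demand — change propagation:
  d14: re-runs because s5 2->8; new result -3 (unchanged).
  d15: re-examined; everything it read last time is the same (d13 unchanged, d14 unchanged) — cache 9 kept, no run.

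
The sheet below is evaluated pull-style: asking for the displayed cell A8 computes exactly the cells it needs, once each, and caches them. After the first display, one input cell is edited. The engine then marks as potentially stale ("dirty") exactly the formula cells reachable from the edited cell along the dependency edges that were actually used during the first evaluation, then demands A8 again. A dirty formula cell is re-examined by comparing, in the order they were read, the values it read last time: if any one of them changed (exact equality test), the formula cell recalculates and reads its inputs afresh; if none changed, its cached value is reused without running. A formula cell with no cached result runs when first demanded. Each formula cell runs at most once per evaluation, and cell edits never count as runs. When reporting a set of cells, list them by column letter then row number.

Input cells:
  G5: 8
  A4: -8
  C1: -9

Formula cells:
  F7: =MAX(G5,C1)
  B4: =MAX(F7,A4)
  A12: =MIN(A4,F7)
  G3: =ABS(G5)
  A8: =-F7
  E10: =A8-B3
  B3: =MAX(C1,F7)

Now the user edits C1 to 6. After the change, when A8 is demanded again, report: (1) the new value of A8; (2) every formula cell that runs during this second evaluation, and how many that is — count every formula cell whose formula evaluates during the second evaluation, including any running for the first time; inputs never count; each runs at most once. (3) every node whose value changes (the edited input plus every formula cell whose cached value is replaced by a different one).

First demand of the output computes:
  F7 = MAX(8, -9) = 8
  A8 = -(8) = -8

After the edit, cleaning proceeds:
  F7: a read changed (C1 -9->6) — executes, giving 8 — identical to its old value.
  A8: dirty, but its reads are unchanged (F7 unchanged); cached -8 stands.

Note the absorption at F7: it re-runs yet its value is the same, leaving the output's value untouched.

Demanding A8 again yields -8.
1 formula cells run: F7.
The nodes whose values change: C1.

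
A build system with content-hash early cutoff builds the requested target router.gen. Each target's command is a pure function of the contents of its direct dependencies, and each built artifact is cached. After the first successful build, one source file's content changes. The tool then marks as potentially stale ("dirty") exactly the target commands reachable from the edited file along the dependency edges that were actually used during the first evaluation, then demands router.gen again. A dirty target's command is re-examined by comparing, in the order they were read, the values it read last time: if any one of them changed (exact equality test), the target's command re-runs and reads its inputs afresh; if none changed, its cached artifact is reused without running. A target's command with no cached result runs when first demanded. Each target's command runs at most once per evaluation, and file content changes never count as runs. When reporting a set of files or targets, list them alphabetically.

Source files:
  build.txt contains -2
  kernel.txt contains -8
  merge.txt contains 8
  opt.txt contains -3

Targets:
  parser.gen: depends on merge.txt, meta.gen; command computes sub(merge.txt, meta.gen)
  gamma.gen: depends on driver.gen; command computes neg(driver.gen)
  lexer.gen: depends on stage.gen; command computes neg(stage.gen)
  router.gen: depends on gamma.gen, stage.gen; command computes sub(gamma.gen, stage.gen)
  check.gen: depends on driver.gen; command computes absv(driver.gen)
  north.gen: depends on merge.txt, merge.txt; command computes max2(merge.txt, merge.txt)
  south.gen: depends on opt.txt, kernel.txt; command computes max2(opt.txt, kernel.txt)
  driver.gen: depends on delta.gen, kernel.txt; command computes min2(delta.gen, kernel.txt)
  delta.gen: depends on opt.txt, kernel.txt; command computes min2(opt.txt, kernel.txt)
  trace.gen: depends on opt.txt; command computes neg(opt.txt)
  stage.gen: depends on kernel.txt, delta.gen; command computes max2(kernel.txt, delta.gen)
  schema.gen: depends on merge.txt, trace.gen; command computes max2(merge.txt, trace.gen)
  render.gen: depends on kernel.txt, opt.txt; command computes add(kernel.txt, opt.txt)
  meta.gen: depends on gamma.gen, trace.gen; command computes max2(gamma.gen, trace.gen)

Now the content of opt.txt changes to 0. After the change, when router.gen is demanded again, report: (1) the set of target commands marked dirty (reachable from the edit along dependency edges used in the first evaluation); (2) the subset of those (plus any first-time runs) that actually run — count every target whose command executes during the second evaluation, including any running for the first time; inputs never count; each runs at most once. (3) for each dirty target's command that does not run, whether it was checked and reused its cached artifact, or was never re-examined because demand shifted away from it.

First evaluation (everything demanded from the output):
  delta.gen = min2(-3, -8) = -8
  driver.gen = min2(-8, -8) = -8
  gamma.gen = neg(-8) = 8
  stage.gen = max2(-8, -8) = -8
  router.gen = sub(8, -8) = 16

Propagation after the edit:
  delta.gen: runs — opt.txt -3->0; result -8 (same value as before).
  driver.gen: checked — values it read are unchanged (delta.gen unchanged, kernel.txt unchanged); reused cached -8 without running.
  gamma.gen: checked — values it read are unchanged (driver.gen unchanged); reused cached 8 without running.
  stage.gen: checked — values it read are unchanged (kernel.txt unchanged, delta.gen unchanged); reused cached -8 without running.
  router.gen: checked — values it read are unchanged (gamma.gen unchanged, stage.gen unchanged); reused cached 16 without running.

Key observation: the change is absorbed at delta.gen — it re-runs but produces the same value, and the output's value is unchanged.

Marked dirty: delta.gen, driver.gen, gamma.gen, router.gen, stage.gen.
Target commands that run: delta.gen — 1 in total.
Checked but reused from cache: driver.gen, gamma.gen, router.gen, stage.gen.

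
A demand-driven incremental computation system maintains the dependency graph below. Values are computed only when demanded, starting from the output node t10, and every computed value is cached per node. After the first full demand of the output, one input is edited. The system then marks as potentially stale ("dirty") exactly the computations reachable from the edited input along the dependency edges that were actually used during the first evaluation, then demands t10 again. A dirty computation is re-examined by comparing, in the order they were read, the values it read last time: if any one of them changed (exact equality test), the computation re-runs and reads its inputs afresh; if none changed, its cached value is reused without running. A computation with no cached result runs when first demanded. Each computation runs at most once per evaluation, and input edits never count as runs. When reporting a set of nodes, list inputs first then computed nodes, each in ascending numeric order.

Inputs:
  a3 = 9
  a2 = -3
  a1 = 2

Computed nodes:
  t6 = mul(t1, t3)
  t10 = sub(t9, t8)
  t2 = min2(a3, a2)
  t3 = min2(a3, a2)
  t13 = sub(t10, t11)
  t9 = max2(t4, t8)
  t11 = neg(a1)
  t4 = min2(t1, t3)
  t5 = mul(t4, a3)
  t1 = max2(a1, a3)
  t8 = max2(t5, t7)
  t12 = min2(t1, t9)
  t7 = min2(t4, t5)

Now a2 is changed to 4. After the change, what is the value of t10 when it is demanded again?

First evaluation (everything demanded from the output):
  t1 = max2(2, 9) = 9
  t3 = min2(9, -3) = -3
  t4 = min2(9, -3) = -3
  t5 = mul(-3, 9) = -27
  t7 = min2(-3, -27) = -27
  t8 = max2(-27, -27) = -27
  t9 = max2(-3, -27) = -3
  t10 = sub(-3, -27) = 24

Propagation after the edit:
  t3: runs — a2 -3->4; result 4.
  t4: runs — t3 -3->4; result 4.
  t5: runs — t4 -3->4; result 36.
  t7: runs — t4 -3->4; t5 -27->36; result 4.
  t8: runs — t5 -27->36; t7 -27->4; result 36.
  t9: runs — t4 -3->4; t8 -27->36; result 36.
  t10: runs — t9 -3->36; t8 -27->36; result 0.

New value of t10: 0.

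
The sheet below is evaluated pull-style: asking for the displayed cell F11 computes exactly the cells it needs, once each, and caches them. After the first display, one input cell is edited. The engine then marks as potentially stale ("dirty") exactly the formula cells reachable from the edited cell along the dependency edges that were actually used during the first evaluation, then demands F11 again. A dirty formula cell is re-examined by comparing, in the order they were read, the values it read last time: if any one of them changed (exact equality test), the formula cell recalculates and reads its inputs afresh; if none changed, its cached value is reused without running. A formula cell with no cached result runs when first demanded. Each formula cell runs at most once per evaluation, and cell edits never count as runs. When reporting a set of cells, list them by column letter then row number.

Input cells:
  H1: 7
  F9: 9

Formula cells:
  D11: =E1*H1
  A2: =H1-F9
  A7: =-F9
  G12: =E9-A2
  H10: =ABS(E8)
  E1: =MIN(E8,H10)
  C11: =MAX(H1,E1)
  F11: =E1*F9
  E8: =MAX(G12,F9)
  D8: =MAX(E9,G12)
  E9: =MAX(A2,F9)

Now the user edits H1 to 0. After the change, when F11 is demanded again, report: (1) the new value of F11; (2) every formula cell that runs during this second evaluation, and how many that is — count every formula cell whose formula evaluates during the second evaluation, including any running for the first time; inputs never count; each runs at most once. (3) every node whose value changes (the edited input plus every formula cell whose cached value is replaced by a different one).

Demanding F11 again yields 162.
7 formula cells run: A2, E1, E8, E9, F11, G12, H10.
The nodes whose values change: A2, E1, E8, F11, G12, H1, H10.

First demand of the output computes:
  A2 = 7 - 9 = -2
  E9 = MAX(-2, 9) = 9
  G12 = 9 - -2 = 11
  E8 = MAX(11, 9) = 11
  H10 = ABS(11) = 11
  E1 = MIN(11, 11) = 11
  F11 = 11 * 9 = 99

After the edit, cleaning proceeds:
  A2: a read changed (H1 7->0) — executes, giving -9.
  E9: a read changed (A2 -2->-9) — executes, giving 9 — identical to its old value.
  G12: a read changed (A2 -2->-9) — executes, giving 18.
  E8: a read changed (G12 11->18) — executes, giving 18.
  H10: a read changed (E8 11->18) — executes, giving 18.
  E1: a read changed (E8 11->18; H10 11->18) — executes, giving 18.
  F11: a read changed (E1 11->18) — executes, giving 162.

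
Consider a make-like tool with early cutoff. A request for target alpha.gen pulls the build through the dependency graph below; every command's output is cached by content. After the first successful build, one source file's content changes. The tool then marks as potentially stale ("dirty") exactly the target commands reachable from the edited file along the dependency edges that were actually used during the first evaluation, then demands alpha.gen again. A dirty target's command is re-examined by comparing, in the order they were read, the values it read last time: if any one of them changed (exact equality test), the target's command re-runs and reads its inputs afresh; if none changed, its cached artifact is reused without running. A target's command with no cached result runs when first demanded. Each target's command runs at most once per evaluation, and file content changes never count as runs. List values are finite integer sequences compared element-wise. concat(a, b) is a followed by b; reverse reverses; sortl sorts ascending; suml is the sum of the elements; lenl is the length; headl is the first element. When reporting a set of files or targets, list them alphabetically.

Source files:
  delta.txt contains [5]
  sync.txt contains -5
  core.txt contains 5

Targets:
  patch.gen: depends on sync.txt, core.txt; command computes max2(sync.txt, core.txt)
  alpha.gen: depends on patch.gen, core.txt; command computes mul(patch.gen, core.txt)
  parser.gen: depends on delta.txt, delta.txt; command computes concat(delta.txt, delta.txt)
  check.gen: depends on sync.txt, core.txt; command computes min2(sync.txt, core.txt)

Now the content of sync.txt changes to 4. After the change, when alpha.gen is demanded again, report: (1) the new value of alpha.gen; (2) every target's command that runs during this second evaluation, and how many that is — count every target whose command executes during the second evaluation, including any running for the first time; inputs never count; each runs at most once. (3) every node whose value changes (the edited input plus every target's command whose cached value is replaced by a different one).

Demanding alpha.gen again yields 25.
1 target commands run: patch.gen.
The nodes whose values change: sync.txt.
Note the absorption at patch.gen: it re-runs yet its value is the same, leaving the output's value untouched.

First demand of the output computes:
  patch.gen = max2(-5, 5) = 5
  alpha.gen = mul(5, 5) = 25

After the edit, cleaning proceeds:
  patch.gen: a read changed (sync.txt -5->4) — executes, giving 5 — identical to its old value.
  alpha.gen: dirty, but its reads are unchanged (patch.gen unchanged, core.txt unchanged); cached 25 stands.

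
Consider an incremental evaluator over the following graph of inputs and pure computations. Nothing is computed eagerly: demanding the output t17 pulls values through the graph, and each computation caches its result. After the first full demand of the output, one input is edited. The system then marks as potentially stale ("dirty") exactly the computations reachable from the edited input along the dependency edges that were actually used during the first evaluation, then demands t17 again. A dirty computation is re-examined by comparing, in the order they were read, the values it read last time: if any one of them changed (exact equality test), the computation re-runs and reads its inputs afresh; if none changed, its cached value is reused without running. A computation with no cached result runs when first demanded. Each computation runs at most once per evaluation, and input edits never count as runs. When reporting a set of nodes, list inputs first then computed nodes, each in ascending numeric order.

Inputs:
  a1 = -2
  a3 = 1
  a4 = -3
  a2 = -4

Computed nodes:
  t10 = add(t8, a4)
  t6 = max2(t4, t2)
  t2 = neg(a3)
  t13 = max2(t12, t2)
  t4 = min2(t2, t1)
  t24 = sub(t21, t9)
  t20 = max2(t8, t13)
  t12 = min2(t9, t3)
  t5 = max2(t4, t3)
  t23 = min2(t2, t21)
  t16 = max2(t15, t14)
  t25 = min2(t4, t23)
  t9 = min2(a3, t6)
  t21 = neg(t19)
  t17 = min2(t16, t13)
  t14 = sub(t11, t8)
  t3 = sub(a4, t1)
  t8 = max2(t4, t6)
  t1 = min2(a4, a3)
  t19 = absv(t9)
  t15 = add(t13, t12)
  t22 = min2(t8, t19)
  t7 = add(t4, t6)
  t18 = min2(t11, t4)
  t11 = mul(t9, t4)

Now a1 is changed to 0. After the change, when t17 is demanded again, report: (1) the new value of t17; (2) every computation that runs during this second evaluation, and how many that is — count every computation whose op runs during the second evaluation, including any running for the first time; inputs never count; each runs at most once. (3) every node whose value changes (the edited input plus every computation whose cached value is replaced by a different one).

t17 now evaluates to -1.
Run set: none (0 run).
Changed values: a1.
The important point: nothing the output needs ever reads a1, so the edit is invisible to it.

Initial pass — values computed on the first demand:
  t1 = min2(-3, 1) = -3
  t2 = neg(1) = -1
  t3 = sub(-3, -3) = 0
  t4 = min2(-1, -3) = -3
  t6 = max2(-3, -1) = -1
  t8 = max2(-3, -1) = -1
  t9 = min2(1, -1) = -1
  t11 = mul(-1, -3) = 3
  t12 = min2(-1, 0) = -1
  t13 = max2(-1, -1) = -1
  t14 = sub(3, -1) = 4
  t15 = add(-1, -1) = -2
  t16 = max2(-2, 4) = 4
  t17 = min2(4, -1) = -1

Second demand — change propagation:
  no demanded computation ever read a1, so the edit dirties nothing and nothing runs.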